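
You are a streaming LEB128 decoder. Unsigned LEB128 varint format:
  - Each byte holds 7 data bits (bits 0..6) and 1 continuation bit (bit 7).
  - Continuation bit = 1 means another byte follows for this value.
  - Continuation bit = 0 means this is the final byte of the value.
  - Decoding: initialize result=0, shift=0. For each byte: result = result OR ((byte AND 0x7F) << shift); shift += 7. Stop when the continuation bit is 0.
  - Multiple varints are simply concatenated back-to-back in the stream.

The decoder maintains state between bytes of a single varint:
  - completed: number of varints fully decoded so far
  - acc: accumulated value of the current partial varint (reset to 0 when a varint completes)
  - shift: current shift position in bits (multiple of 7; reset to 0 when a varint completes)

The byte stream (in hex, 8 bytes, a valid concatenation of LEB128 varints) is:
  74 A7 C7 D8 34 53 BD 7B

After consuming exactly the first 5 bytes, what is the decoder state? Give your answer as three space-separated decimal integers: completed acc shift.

Answer: 2 0 0

Derivation:
byte[0]=0x74 cont=0 payload=0x74: varint #1 complete (value=116); reset -> completed=1 acc=0 shift=0
byte[1]=0xA7 cont=1 payload=0x27: acc |= 39<<0 -> completed=1 acc=39 shift=7
byte[2]=0xC7 cont=1 payload=0x47: acc |= 71<<7 -> completed=1 acc=9127 shift=14
byte[3]=0xD8 cont=1 payload=0x58: acc |= 88<<14 -> completed=1 acc=1450919 shift=21
byte[4]=0x34 cont=0 payload=0x34: varint #2 complete (value=110502823); reset -> completed=2 acc=0 shift=0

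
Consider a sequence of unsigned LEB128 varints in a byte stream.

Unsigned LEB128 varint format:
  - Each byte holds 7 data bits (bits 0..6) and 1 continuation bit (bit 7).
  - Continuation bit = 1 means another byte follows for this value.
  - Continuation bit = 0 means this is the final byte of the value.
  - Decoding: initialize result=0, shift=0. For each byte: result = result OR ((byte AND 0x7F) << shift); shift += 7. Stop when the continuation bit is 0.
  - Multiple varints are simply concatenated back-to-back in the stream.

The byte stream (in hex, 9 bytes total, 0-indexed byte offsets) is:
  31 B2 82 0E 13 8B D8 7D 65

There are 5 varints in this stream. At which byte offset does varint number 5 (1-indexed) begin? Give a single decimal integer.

Answer: 8

Derivation:
  byte[0]=0x31 cont=0 payload=0x31=49: acc |= 49<<0 -> acc=49 shift=7 [end]
Varint 1: bytes[0:1] = 31 -> value 49 (1 byte(s))
  byte[1]=0xB2 cont=1 payload=0x32=50: acc |= 50<<0 -> acc=50 shift=7
  byte[2]=0x82 cont=1 payload=0x02=2: acc |= 2<<7 -> acc=306 shift=14
  byte[3]=0x0E cont=0 payload=0x0E=14: acc |= 14<<14 -> acc=229682 shift=21 [end]
Varint 2: bytes[1:4] = B2 82 0E -> value 229682 (3 byte(s))
  byte[4]=0x13 cont=0 payload=0x13=19: acc |= 19<<0 -> acc=19 shift=7 [end]
Varint 3: bytes[4:5] = 13 -> value 19 (1 byte(s))
  byte[5]=0x8B cont=1 payload=0x0B=11: acc |= 11<<0 -> acc=11 shift=7
  byte[6]=0xD8 cont=1 payload=0x58=88: acc |= 88<<7 -> acc=11275 shift=14
  byte[7]=0x7D cont=0 payload=0x7D=125: acc |= 125<<14 -> acc=2059275 shift=21 [end]
Varint 4: bytes[5:8] = 8B D8 7D -> value 2059275 (3 byte(s))
  byte[8]=0x65 cont=0 payload=0x65=101: acc |= 101<<0 -> acc=101 shift=7 [end]
Varint 5: bytes[8:9] = 65 -> value 101 (1 byte(s))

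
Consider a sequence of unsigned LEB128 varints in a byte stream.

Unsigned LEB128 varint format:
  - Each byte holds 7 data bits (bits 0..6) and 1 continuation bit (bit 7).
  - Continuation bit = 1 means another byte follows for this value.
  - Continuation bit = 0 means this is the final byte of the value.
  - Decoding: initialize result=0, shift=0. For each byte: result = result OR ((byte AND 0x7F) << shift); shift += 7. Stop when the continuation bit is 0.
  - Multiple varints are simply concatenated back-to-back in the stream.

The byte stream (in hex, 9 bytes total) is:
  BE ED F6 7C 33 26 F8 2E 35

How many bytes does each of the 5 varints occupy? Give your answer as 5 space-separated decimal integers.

  byte[0]=0xBE cont=1 payload=0x3E=62: acc |= 62<<0 -> acc=62 shift=7
  byte[1]=0xED cont=1 payload=0x6D=109: acc |= 109<<7 -> acc=14014 shift=14
  byte[2]=0xF6 cont=1 payload=0x76=118: acc |= 118<<14 -> acc=1947326 shift=21
  byte[3]=0x7C cont=0 payload=0x7C=124: acc |= 124<<21 -> acc=261994174 shift=28 [end]
Varint 1: bytes[0:4] = BE ED F6 7C -> value 261994174 (4 byte(s))
  byte[4]=0x33 cont=0 payload=0x33=51: acc |= 51<<0 -> acc=51 shift=7 [end]
Varint 2: bytes[4:5] = 33 -> value 51 (1 byte(s))
  byte[5]=0x26 cont=0 payload=0x26=38: acc |= 38<<0 -> acc=38 shift=7 [end]
Varint 3: bytes[5:6] = 26 -> value 38 (1 byte(s))
  byte[6]=0xF8 cont=1 payload=0x78=120: acc |= 120<<0 -> acc=120 shift=7
  byte[7]=0x2E cont=0 payload=0x2E=46: acc |= 46<<7 -> acc=6008 shift=14 [end]
Varint 4: bytes[6:8] = F8 2E -> value 6008 (2 byte(s))
  byte[8]=0x35 cont=0 payload=0x35=53: acc |= 53<<0 -> acc=53 shift=7 [end]
Varint 5: bytes[8:9] = 35 -> value 53 (1 byte(s))

Answer: 4 1 1 2 1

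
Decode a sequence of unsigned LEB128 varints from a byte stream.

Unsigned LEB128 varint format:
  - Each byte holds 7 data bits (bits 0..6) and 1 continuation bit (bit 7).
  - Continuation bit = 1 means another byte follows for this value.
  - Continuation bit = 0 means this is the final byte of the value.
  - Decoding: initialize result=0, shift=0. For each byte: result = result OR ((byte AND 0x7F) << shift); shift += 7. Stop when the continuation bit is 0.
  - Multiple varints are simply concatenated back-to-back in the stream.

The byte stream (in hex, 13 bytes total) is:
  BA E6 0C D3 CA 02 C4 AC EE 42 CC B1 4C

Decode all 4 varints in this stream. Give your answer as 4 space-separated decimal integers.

Answer: 209722 42323 140219972 1251532

Derivation:
  byte[0]=0xBA cont=1 payload=0x3A=58: acc |= 58<<0 -> acc=58 shift=7
  byte[1]=0xE6 cont=1 payload=0x66=102: acc |= 102<<7 -> acc=13114 shift=14
  byte[2]=0x0C cont=0 payload=0x0C=12: acc |= 12<<14 -> acc=209722 shift=21 [end]
Varint 1: bytes[0:3] = BA E6 0C -> value 209722 (3 byte(s))
  byte[3]=0xD3 cont=1 payload=0x53=83: acc |= 83<<0 -> acc=83 shift=7
  byte[4]=0xCA cont=1 payload=0x4A=74: acc |= 74<<7 -> acc=9555 shift=14
  byte[5]=0x02 cont=0 payload=0x02=2: acc |= 2<<14 -> acc=42323 shift=21 [end]
Varint 2: bytes[3:6] = D3 CA 02 -> value 42323 (3 byte(s))
  byte[6]=0xC4 cont=1 payload=0x44=68: acc |= 68<<0 -> acc=68 shift=7
  byte[7]=0xAC cont=1 payload=0x2C=44: acc |= 44<<7 -> acc=5700 shift=14
  byte[8]=0xEE cont=1 payload=0x6E=110: acc |= 110<<14 -> acc=1807940 shift=21
  byte[9]=0x42 cont=0 payload=0x42=66: acc |= 66<<21 -> acc=140219972 shift=28 [end]
Varint 3: bytes[6:10] = C4 AC EE 42 -> value 140219972 (4 byte(s))
  byte[10]=0xCC cont=1 payload=0x4C=76: acc |= 76<<0 -> acc=76 shift=7
  byte[11]=0xB1 cont=1 payload=0x31=49: acc |= 49<<7 -> acc=6348 shift=14
  byte[12]=0x4C cont=0 payload=0x4C=76: acc |= 76<<14 -> acc=1251532 shift=21 [end]
Varint 4: bytes[10:13] = CC B1 4C -> value 1251532 (3 byte(s))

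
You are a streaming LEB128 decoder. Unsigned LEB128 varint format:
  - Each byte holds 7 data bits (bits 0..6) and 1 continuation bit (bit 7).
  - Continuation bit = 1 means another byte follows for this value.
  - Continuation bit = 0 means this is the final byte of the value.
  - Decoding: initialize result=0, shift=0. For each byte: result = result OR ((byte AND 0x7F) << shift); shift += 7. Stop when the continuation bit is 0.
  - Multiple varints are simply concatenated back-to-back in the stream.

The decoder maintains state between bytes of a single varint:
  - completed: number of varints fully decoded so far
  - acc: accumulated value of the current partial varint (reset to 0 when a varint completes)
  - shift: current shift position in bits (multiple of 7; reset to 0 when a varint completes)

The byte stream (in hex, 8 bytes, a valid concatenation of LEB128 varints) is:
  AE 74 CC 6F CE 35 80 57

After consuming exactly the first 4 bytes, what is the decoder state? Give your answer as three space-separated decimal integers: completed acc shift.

byte[0]=0xAE cont=1 payload=0x2E: acc |= 46<<0 -> completed=0 acc=46 shift=7
byte[1]=0x74 cont=0 payload=0x74: varint #1 complete (value=14894); reset -> completed=1 acc=0 shift=0
byte[2]=0xCC cont=1 payload=0x4C: acc |= 76<<0 -> completed=1 acc=76 shift=7
byte[3]=0x6F cont=0 payload=0x6F: varint #2 complete (value=14284); reset -> completed=2 acc=0 shift=0

Answer: 2 0 0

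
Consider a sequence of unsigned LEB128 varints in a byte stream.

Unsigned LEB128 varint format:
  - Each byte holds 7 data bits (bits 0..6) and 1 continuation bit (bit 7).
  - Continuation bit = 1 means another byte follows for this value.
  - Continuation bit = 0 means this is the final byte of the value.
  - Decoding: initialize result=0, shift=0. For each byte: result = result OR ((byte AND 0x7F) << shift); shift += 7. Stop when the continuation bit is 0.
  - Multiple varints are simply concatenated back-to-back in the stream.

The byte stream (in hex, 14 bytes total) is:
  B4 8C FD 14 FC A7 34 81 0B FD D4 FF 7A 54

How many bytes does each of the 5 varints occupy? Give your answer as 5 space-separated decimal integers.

Answer: 4 3 2 4 1

Derivation:
  byte[0]=0xB4 cont=1 payload=0x34=52: acc |= 52<<0 -> acc=52 shift=7
  byte[1]=0x8C cont=1 payload=0x0C=12: acc |= 12<<7 -> acc=1588 shift=14
  byte[2]=0xFD cont=1 payload=0x7D=125: acc |= 125<<14 -> acc=2049588 shift=21
  byte[3]=0x14 cont=0 payload=0x14=20: acc |= 20<<21 -> acc=43992628 shift=28 [end]
Varint 1: bytes[0:4] = B4 8C FD 14 -> value 43992628 (4 byte(s))
  byte[4]=0xFC cont=1 payload=0x7C=124: acc |= 124<<0 -> acc=124 shift=7
  byte[5]=0xA7 cont=1 payload=0x27=39: acc |= 39<<7 -> acc=5116 shift=14
  byte[6]=0x34 cont=0 payload=0x34=52: acc |= 52<<14 -> acc=857084 shift=21 [end]
Varint 2: bytes[4:7] = FC A7 34 -> value 857084 (3 byte(s))
  byte[7]=0x81 cont=1 payload=0x01=1: acc |= 1<<0 -> acc=1 shift=7
  byte[8]=0x0B cont=0 payload=0x0B=11: acc |= 11<<7 -> acc=1409 shift=14 [end]
Varint 3: bytes[7:9] = 81 0B -> value 1409 (2 byte(s))
  byte[9]=0xFD cont=1 payload=0x7D=125: acc |= 125<<0 -> acc=125 shift=7
  byte[10]=0xD4 cont=1 payload=0x54=84: acc |= 84<<7 -> acc=10877 shift=14
  byte[11]=0xFF cont=1 payload=0x7F=127: acc |= 127<<14 -> acc=2091645 shift=21
  byte[12]=0x7A cont=0 payload=0x7A=122: acc |= 122<<21 -> acc=257944189 shift=28 [end]
Varint 4: bytes[9:13] = FD D4 FF 7A -> value 257944189 (4 byte(s))
  byte[13]=0x54 cont=0 payload=0x54=84: acc |= 84<<0 -> acc=84 shift=7 [end]
Varint 5: bytes[13:14] = 54 -> value 84 (1 byte(s))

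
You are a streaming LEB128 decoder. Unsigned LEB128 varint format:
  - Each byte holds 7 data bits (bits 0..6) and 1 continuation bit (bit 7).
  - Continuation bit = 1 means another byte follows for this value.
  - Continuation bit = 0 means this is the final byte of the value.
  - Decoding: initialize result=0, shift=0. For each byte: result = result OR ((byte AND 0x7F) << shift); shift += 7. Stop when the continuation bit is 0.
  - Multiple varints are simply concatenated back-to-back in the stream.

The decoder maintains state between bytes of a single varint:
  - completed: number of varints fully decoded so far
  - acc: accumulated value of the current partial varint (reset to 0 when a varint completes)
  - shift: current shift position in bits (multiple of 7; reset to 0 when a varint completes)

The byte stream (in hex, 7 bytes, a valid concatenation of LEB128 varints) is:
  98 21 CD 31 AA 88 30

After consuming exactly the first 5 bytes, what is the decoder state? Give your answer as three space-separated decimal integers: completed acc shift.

Answer: 2 42 7

Derivation:
byte[0]=0x98 cont=1 payload=0x18: acc |= 24<<0 -> completed=0 acc=24 shift=7
byte[1]=0x21 cont=0 payload=0x21: varint #1 complete (value=4248); reset -> completed=1 acc=0 shift=0
byte[2]=0xCD cont=1 payload=0x4D: acc |= 77<<0 -> completed=1 acc=77 shift=7
byte[3]=0x31 cont=0 payload=0x31: varint #2 complete (value=6349); reset -> completed=2 acc=0 shift=0
byte[4]=0xAA cont=1 payload=0x2A: acc |= 42<<0 -> completed=2 acc=42 shift=7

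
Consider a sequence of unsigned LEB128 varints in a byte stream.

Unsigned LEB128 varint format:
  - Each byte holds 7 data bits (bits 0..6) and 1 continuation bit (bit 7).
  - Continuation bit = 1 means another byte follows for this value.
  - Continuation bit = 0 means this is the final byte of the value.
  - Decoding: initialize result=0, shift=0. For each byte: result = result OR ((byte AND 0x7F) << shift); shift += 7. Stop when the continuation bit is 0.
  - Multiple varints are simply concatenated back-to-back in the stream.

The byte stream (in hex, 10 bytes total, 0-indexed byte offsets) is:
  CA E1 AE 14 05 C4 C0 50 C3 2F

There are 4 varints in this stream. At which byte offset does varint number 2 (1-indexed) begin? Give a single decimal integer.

Answer: 4

Derivation:
  byte[0]=0xCA cont=1 payload=0x4A=74: acc |= 74<<0 -> acc=74 shift=7
  byte[1]=0xE1 cont=1 payload=0x61=97: acc |= 97<<7 -> acc=12490 shift=14
  byte[2]=0xAE cont=1 payload=0x2E=46: acc |= 46<<14 -> acc=766154 shift=21
  byte[3]=0x14 cont=0 payload=0x14=20: acc |= 20<<21 -> acc=42709194 shift=28 [end]
Varint 1: bytes[0:4] = CA E1 AE 14 -> value 42709194 (4 byte(s))
  byte[4]=0x05 cont=0 payload=0x05=5: acc |= 5<<0 -> acc=5 shift=7 [end]
Varint 2: bytes[4:5] = 05 -> value 5 (1 byte(s))
  byte[5]=0xC4 cont=1 payload=0x44=68: acc |= 68<<0 -> acc=68 shift=7
  byte[6]=0xC0 cont=1 payload=0x40=64: acc |= 64<<7 -> acc=8260 shift=14
  byte[7]=0x50 cont=0 payload=0x50=80: acc |= 80<<14 -> acc=1318980 shift=21 [end]
Varint 3: bytes[5:8] = C4 C0 50 -> value 1318980 (3 byte(s))
  byte[8]=0xC3 cont=1 payload=0x43=67: acc |= 67<<0 -> acc=67 shift=7
  byte[9]=0x2F cont=0 payload=0x2F=47: acc |= 47<<7 -> acc=6083 shift=14 [end]
Varint 4: bytes[8:10] = C3 2F -> value 6083 (2 byte(s))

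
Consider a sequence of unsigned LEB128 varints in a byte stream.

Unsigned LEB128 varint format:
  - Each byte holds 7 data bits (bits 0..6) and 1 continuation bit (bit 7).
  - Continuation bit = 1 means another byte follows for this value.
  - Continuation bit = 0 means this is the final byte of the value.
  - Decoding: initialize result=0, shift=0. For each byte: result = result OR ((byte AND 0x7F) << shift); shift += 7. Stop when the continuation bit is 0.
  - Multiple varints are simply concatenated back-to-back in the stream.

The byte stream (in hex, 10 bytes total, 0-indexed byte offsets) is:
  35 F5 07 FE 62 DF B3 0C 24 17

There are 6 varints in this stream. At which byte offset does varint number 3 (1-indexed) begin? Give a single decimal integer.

Answer: 3

Derivation:
  byte[0]=0x35 cont=0 payload=0x35=53: acc |= 53<<0 -> acc=53 shift=7 [end]
Varint 1: bytes[0:1] = 35 -> value 53 (1 byte(s))
  byte[1]=0xF5 cont=1 payload=0x75=117: acc |= 117<<0 -> acc=117 shift=7
  byte[2]=0x07 cont=0 payload=0x07=7: acc |= 7<<7 -> acc=1013 shift=14 [end]
Varint 2: bytes[1:3] = F5 07 -> value 1013 (2 byte(s))
  byte[3]=0xFE cont=1 payload=0x7E=126: acc |= 126<<0 -> acc=126 shift=7
  byte[4]=0x62 cont=0 payload=0x62=98: acc |= 98<<7 -> acc=12670 shift=14 [end]
Varint 3: bytes[3:5] = FE 62 -> value 12670 (2 byte(s))
  byte[5]=0xDF cont=1 payload=0x5F=95: acc |= 95<<0 -> acc=95 shift=7
  byte[6]=0xB3 cont=1 payload=0x33=51: acc |= 51<<7 -> acc=6623 shift=14
  byte[7]=0x0C cont=0 payload=0x0C=12: acc |= 12<<14 -> acc=203231 shift=21 [end]
Varint 4: bytes[5:8] = DF B3 0C -> value 203231 (3 byte(s))
  byte[8]=0x24 cont=0 payload=0x24=36: acc |= 36<<0 -> acc=36 shift=7 [end]
Varint 5: bytes[8:9] = 24 -> value 36 (1 byte(s))
  byte[9]=0x17 cont=0 payload=0x17=23: acc |= 23<<0 -> acc=23 shift=7 [end]
Varint 6: bytes[9:10] = 17 -> value 23 (1 byte(s))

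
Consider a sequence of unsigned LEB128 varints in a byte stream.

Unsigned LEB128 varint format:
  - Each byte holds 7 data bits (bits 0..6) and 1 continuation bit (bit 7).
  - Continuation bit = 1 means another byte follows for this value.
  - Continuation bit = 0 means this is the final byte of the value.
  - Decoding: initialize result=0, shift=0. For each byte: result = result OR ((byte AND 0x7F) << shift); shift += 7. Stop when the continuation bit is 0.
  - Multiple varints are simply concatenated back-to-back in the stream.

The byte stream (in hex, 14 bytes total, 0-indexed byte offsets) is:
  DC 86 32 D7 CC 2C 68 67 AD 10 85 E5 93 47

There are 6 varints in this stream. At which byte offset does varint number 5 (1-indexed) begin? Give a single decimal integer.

Answer: 8

Derivation:
  byte[0]=0xDC cont=1 payload=0x5C=92: acc |= 92<<0 -> acc=92 shift=7
  byte[1]=0x86 cont=1 payload=0x06=6: acc |= 6<<7 -> acc=860 shift=14
  byte[2]=0x32 cont=0 payload=0x32=50: acc |= 50<<14 -> acc=820060 shift=21 [end]
Varint 1: bytes[0:3] = DC 86 32 -> value 820060 (3 byte(s))
  byte[3]=0xD7 cont=1 payload=0x57=87: acc |= 87<<0 -> acc=87 shift=7
  byte[4]=0xCC cont=1 payload=0x4C=76: acc |= 76<<7 -> acc=9815 shift=14
  byte[5]=0x2C cont=0 payload=0x2C=44: acc |= 44<<14 -> acc=730711 shift=21 [end]
Varint 2: bytes[3:6] = D7 CC 2C -> value 730711 (3 byte(s))
  byte[6]=0x68 cont=0 payload=0x68=104: acc |= 104<<0 -> acc=104 shift=7 [end]
Varint 3: bytes[6:7] = 68 -> value 104 (1 byte(s))
  byte[7]=0x67 cont=0 payload=0x67=103: acc |= 103<<0 -> acc=103 shift=7 [end]
Varint 4: bytes[7:8] = 67 -> value 103 (1 byte(s))
  byte[8]=0xAD cont=1 payload=0x2D=45: acc |= 45<<0 -> acc=45 shift=7
  byte[9]=0x10 cont=0 payload=0x10=16: acc |= 16<<7 -> acc=2093 shift=14 [end]
Varint 5: bytes[8:10] = AD 10 -> value 2093 (2 byte(s))
  byte[10]=0x85 cont=1 payload=0x05=5: acc |= 5<<0 -> acc=5 shift=7
  byte[11]=0xE5 cont=1 payload=0x65=101: acc |= 101<<7 -> acc=12933 shift=14
  byte[12]=0x93 cont=1 payload=0x13=19: acc |= 19<<14 -> acc=324229 shift=21
  byte[13]=0x47 cont=0 payload=0x47=71: acc |= 71<<21 -> acc=149222021 shift=28 [end]
Varint 6: bytes[10:14] = 85 E5 93 47 -> value 149222021 (4 byte(s))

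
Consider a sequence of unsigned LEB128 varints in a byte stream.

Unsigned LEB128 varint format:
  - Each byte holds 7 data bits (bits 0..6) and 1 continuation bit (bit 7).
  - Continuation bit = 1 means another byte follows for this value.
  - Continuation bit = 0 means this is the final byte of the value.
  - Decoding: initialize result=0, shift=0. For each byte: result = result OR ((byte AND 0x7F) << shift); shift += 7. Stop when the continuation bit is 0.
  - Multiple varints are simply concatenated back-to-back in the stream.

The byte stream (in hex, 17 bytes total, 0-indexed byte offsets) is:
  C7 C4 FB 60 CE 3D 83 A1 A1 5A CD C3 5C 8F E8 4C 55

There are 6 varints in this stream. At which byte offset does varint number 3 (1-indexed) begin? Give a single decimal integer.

Answer: 6

Derivation:
  byte[0]=0xC7 cont=1 payload=0x47=71: acc |= 71<<0 -> acc=71 shift=7
  byte[1]=0xC4 cont=1 payload=0x44=68: acc |= 68<<7 -> acc=8775 shift=14
  byte[2]=0xFB cont=1 payload=0x7B=123: acc |= 123<<14 -> acc=2024007 shift=21
  byte[3]=0x60 cont=0 payload=0x60=96: acc |= 96<<21 -> acc=203350599 shift=28 [end]
Varint 1: bytes[0:4] = C7 C4 FB 60 -> value 203350599 (4 byte(s))
  byte[4]=0xCE cont=1 payload=0x4E=78: acc |= 78<<0 -> acc=78 shift=7
  byte[5]=0x3D cont=0 payload=0x3D=61: acc |= 61<<7 -> acc=7886 shift=14 [end]
Varint 2: bytes[4:6] = CE 3D -> value 7886 (2 byte(s))
  byte[6]=0x83 cont=1 payload=0x03=3: acc |= 3<<0 -> acc=3 shift=7
  byte[7]=0xA1 cont=1 payload=0x21=33: acc |= 33<<7 -> acc=4227 shift=14
  byte[8]=0xA1 cont=1 payload=0x21=33: acc |= 33<<14 -> acc=544899 shift=21
  byte[9]=0x5A cont=0 payload=0x5A=90: acc |= 90<<21 -> acc=189288579 shift=28 [end]
Varint 3: bytes[6:10] = 83 A1 A1 5A -> value 189288579 (4 byte(s))
  byte[10]=0xCD cont=1 payload=0x4D=77: acc |= 77<<0 -> acc=77 shift=7
  byte[11]=0xC3 cont=1 payload=0x43=67: acc |= 67<<7 -> acc=8653 shift=14
  byte[12]=0x5C cont=0 payload=0x5C=92: acc |= 92<<14 -> acc=1515981 shift=21 [end]
Varint 4: bytes[10:13] = CD C3 5C -> value 1515981 (3 byte(s))
  byte[13]=0x8F cont=1 payload=0x0F=15: acc |= 15<<0 -> acc=15 shift=7
  byte[14]=0xE8 cont=1 payload=0x68=104: acc |= 104<<7 -> acc=13327 shift=14
  byte[15]=0x4C cont=0 payload=0x4C=76: acc |= 76<<14 -> acc=1258511 shift=21 [end]
Varint 5: bytes[13:16] = 8F E8 4C -> value 1258511 (3 byte(s))
  byte[16]=0x55 cont=0 payload=0x55=85: acc |= 85<<0 -> acc=85 shift=7 [end]
Varint 6: bytes[16:17] = 55 -> value 85 (1 byte(s))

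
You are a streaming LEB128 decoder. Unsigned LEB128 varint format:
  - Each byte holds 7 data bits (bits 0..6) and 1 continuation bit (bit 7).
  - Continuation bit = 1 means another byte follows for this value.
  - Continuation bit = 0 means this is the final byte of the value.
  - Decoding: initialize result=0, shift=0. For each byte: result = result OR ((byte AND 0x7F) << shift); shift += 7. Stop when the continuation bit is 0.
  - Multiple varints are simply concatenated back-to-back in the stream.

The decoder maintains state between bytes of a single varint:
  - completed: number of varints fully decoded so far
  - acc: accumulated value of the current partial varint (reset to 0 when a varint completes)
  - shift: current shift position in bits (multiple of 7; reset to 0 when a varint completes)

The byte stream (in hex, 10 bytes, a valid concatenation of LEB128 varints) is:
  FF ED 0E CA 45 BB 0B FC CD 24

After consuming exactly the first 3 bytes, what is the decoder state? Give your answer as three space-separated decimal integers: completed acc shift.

Answer: 1 0 0

Derivation:
byte[0]=0xFF cont=1 payload=0x7F: acc |= 127<<0 -> completed=0 acc=127 shift=7
byte[1]=0xED cont=1 payload=0x6D: acc |= 109<<7 -> completed=0 acc=14079 shift=14
byte[2]=0x0E cont=0 payload=0x0E: varint #1 complete (value=243455); reset -> completed=1 acc=0 shift=0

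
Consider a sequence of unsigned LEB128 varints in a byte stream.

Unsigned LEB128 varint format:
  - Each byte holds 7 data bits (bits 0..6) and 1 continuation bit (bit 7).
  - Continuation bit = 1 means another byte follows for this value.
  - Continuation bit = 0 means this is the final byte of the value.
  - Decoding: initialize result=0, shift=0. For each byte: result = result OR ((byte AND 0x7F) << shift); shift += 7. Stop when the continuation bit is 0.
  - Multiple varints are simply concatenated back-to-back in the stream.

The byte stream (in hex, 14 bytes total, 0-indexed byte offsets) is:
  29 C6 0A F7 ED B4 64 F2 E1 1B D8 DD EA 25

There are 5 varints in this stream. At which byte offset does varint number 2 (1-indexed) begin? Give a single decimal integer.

Answer: 1

Derivation:
  byte[0]=0x29 cont=0 payload=0x29=41: acc |= 41<<0 -> acc=41 shift=7 [end]
Varint 1: bytes[0:1] = 29 -> value 41 (1 byte(s))
  byte[1]=0xC6 cont=1 payload=0x46=70: acc |= 70<<0 -> acc=70 shift=7
  byte[2]=0x0A cont=0 payload=0x0A=10: acc |= 10<<7 -> acc=1350 shift=14 [end]
Varint 2: bytes[1:3] = C6 0A -> value 1350 (2 byte(s))
  byte[3]=0xF7 cont=1 payload=0x77=119: acc |= 119<<0 -> acc=119 shift=7
  byte[4]=0xED cont=1 payload=0x6D=109: acc |= 109<<7 -> acc=14071 shift=14
  byte[5]=0xB4 cont=1 payload=0x34=52: acc |= 52<<14 -> acc=866039 shift=21
  byte[6]=0x64 cont=0 payload=0x64=100: acc |= 100<<21 -> acc=210581239 shift=28 [end]
Varint 3: bytes[3:7] = F7 ED B4 64 -> value 210581239 (4 byte(s))
  byte[7]=0xF2 cont=1 payload=0x72=114: acc |= 114<<0 -> acc=114 shift=7
  byte[8]=0xE1 cont=1 payload=0x61=97: acc |= 97<<7 -> acc=12530 shift=14
  byte[9]=0x1B cont=0 payload=0x1B=27: acc |= 27<<14 -> acc=454898 shift=21 [end]
Varint 4: bytes[7:10] = F2 E1 1B -> value 454898 (3 byte(s))
  byte[10]=0xD8 cont=1 payload=0x58=88: acc |= 88<<0 -> acc=88 shift=7
  byte[11]=0xDD cont=1 payload=0x5D=93: acc |= 93<<7 -> acc=11992 shift=14
  byte[12]=0xEA cont=1 payload=0x6A=106: acc |= 106<<14 -> acc=1748696 shift=21
  byte[13]=0x25 cont=0 payload=0x25=37: acc |= 37<<21 -> acc=79343320 shift=28 [end]
Varint 5: bytes[10:14] = D8 DD EA 25 -> value 79343320 (4 byte(s))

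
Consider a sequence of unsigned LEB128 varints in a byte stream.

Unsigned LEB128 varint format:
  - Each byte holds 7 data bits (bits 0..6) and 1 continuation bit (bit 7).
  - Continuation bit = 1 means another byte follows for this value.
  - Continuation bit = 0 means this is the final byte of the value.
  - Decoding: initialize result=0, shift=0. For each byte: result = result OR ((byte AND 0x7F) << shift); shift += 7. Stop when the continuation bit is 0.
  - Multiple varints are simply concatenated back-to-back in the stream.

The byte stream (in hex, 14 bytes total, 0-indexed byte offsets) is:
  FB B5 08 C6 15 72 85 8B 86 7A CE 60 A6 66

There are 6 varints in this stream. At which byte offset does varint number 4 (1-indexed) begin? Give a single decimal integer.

Answer: 6

Derivation:
  byte[0]=0xFB cont=1 payload=0x7B=123: acc |= 123<<0 -> acc=123 shift=7
  byte[1]=0xB5 cont=1 payload=0x35=53: acc |= 53<<7 -> acc=6907 shift=14
  byte[2]=0x08 cont=0 payload=0x08=8: acc |= 8<<14 -> acc=137979 shift=21 [end]
Varint 1: bytes[0:3] = FB B5 08 -> value 137979 (3 byte(s))
  byte[3]=0xC6 cont=1 payload=0x46=70: acc |= 70<<0 -> acc=70 shift=7
  byte[4]=0x15 cont=0 payload=0x15=21: acc |= 21<<7 -> acc=2758 shift=14 [end]
Varint 2: bytes[3:5] = C6 15 -> value 2758 (2 byte(s))
  byte[5]=0x72 cont=0 payload=0x72=114: acc |= 114<<0 -> acc=114 shift=7 [end]
Varint 3: bytes[5:6] = 72 -> value 114 (1 byte(s))
  byte[6]=0x85 cont=1 payload=0x05=5: acc |= 5<<0 -> acc=5 shift=7
  byte[7]=0x8B cont=1 payload=0x0B=11: acc |= 11<<7 -> acc=1413 shift=14
  byte[8]=0x86 cont=1 payload=0x06=6: acc |= 6<<14 -> acc=99717 shift=21
  byte[9]=0x7A cont=0 payload=0x7A=122: acc |= 122<<21 -> acc=255952261 shift=28 [end]
Varint 4: bytes[6:10] = 85 8B 86 7A -> value 255952261 (4 byte(s))
  byte[10]=0xCE cont=1 payload=0x4E=78: acc |= 78<<0 -> acc=78 shift=7
  byte[11]=0x60 cont=0 payload=0x60=96: acc |= 96<<7 -> acc=12366 shift=14 [end]
Varint 5: bytes[10:12] = CE 60 -> value 12366 (2 byte(s))
  byte[12]=0xA6 cont=1 payload=0x26=38: acc |= 38<<0 -> acc=38 shift=7
  byte[13]=0x66 cont=0 payload=0x66=102: acc |= 102<<7 -> acc=13094 shift=14 [end]
Varint 6: bytes[12:14] = A6 66 -> value 13094 (2 byte(s))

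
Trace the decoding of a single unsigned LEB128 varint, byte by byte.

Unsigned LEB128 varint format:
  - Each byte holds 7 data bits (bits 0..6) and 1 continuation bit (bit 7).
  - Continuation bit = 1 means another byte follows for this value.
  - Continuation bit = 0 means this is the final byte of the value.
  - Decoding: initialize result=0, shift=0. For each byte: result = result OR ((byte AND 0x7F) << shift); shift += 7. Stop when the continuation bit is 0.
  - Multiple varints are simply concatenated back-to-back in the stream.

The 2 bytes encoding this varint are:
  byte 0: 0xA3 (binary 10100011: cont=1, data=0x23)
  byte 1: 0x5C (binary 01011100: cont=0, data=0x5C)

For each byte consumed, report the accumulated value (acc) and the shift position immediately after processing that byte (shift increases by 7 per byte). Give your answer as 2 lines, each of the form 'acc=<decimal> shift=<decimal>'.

Answer: acc=35 shift=7
acc=11811 shift=14

Derivation:
byte 0=0xA3: payload=0x23=35, contrib = 35<<0 = 35; acc -> 35, shift -> 7
byte 1=0x5C: payload=0x5C=92, contrib = 92<<7 = 11776; acc -> 11811, shift -> 14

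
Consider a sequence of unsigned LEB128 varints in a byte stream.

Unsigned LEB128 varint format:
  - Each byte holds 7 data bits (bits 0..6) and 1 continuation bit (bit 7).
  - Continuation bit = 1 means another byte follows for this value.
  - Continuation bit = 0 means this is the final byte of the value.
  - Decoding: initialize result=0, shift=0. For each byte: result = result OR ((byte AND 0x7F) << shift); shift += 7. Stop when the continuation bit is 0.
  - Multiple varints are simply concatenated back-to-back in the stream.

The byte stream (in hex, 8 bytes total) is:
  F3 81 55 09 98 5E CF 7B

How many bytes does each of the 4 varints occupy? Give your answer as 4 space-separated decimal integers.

Answer: 3 1 2 2

Derivation:
  byte[0]=0xF3 cont=1 payload=0x73=115: acc |= 115<<0 -> acc=115 shift=7
  byte[1]=0x81 cont=1 payload=0x01=1: acc |= 1<<7 -> acc=243 shift=14
  byte[2]=0x55 cont=0 payload=0x55=85: acc |= 85<<14 -> acc=1392883 shift=21 [end]
Varint 1: bytes[0:3] = F3 81 55 -> value 1392883 (3 byte(s))
  byte[3]=0x09 cont=0 payload=0x09=9: acc |= 9<<0 -> acc=9 shift=7 [end]
Varint 2: bytes[3:4] = 09 -> value 9 (1 byte(s))
  byte[4]=0x98 cont=1 payload=0x18=24: acc |= 24<<0 -> acc=24 shift=7
  byte[5]=0x5E cont=0 payload=0x5E=94: acc |= 94<<7 -> acc=12056 shift=14 [end]
Varint 3: bytes[4:6] = 98 5E -> value 12056 (2 byte(s))
  byte[6]=0xCF cont=1 payload=0x4F=79: acc |= 79<<0 -> acc=79 shift=7
  byte[7]=0x7B cont=0 payload=0x7B=123: acc |= 123<<7 -> acc=15823 shift=14 [end]
Varint 4: bytes[6:8] = CF 7B -> value 15823 (2 byte(s))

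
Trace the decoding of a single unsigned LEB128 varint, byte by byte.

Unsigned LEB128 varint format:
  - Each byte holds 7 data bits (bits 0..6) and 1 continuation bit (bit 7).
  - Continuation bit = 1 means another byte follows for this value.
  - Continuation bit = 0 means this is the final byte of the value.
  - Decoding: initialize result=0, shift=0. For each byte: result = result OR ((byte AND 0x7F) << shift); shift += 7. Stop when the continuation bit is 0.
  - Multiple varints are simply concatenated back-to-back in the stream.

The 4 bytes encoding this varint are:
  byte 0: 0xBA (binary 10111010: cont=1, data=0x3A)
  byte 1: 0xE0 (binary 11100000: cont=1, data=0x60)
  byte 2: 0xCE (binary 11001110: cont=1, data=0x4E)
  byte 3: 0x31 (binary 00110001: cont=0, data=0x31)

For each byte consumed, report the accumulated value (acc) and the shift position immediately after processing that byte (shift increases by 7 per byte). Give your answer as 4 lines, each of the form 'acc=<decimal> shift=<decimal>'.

byte 0=0xBA: payload=0x3A=58, contrib = 58<<0 = 58; acc -> 58, shift -> 7
byte 1=0xE0: payload=0x60=96, contrib = 96<<7 = 12288; acc -> 12346, shift -> 14
byte 2=0xCE: payload=0x4E=78, contrib = 78<<14 = 1277952; acc -> 1290298, shift -> 21
byte 3=0x31: payload=0x31=49, contrib = 49<<21 = 102760448; acc -> 104050746, shift -> 28

Answer: acc=58 shift=7
acc=12346 shift=14
acc=1290298 shift=21
acc=104050746 shift=28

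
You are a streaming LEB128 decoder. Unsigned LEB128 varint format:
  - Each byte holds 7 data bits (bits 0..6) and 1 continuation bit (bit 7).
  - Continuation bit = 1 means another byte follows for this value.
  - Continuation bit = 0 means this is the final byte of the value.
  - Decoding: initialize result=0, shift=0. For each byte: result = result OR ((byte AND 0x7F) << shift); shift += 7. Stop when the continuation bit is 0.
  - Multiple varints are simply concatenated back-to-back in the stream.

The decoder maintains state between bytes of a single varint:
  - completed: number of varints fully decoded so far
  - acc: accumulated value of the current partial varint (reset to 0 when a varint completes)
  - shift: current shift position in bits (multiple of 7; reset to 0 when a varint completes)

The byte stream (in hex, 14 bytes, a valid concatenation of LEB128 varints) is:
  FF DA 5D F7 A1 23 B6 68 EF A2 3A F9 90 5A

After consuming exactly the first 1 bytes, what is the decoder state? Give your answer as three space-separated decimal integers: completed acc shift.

Answer: 0 127 7

Derivation:
byte[0]=0xFF cont=1 payload=0x7F: acc |= 127<<0 -> completed=0 acc=127 shift=7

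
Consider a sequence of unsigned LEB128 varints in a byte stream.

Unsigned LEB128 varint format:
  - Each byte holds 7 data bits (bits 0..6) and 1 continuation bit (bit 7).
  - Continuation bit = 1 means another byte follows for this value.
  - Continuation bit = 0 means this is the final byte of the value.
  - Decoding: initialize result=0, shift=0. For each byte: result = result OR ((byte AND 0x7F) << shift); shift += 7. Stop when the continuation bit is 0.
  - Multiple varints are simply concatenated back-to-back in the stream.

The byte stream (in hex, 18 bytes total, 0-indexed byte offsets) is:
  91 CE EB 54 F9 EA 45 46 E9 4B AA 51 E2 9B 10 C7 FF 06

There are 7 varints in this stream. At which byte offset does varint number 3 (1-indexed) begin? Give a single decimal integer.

  byte[0]=0x91 cont=1 payload=0x11=17: acc |= 17<<0 -> acc=17 shift=7
  byte[1]=0xCE cont=1 payload=0x4E=78: acc |= 78<<7 -> acc=10001 shift=14
  byte[2]=0xEB cont=1 payload=0x6B=107: acc |= 107<<14 -> acc=1763089 shift=21
  byte[3]=0x54 cont=0 payload=0x54=84: acc |= 84<<21 -> acc=177923857 shift=28 [end]
Varint 1: bytes[0:4] = 91 CE EB 54 -> value 177923857 (4 byte(s))
  byte[4]=0xF9 cont=1 payload=0x79=121: acc |= 121<<0 -> acc=121 shift=7
  byte[5]=0xEA cont=1 payload=0x6A=106: acc |= 106<<7 -> acc=13689 shift=14
  byte[6]=0x45 cont=0 payload=0x45=69: acc |= 69<<14 -> acc=1144185 shift=21 [end]
Varint 2: bytes[4:7] = F9 EA 45 -> value 1144185 (3 byte(s))
  byte[7]=0x46 cont=0 payload=0x46=70: acc |= 70<<0 -> acc=70 shift=7 [end]
Varint 3: bytes[7:8] = 46 -> value 70 (1 byte(s))
  byte[8]=0xE9 cont=1 payload=0x69=105: acc |= 105<<0 -> acc=105 shift=7
  byte[9]=0x4B cont=0 payload=0x4B=75: acc |= 75<<7 -> acc=9705 shift=14 [end]
Varint 4: bytes[8:10] = E9 4B -> value 9705 (2 byte(s))
  byte[10]=0xAA cont=1 payload=0x2A=42: acc |= 42<<0 -> acc=42 shift=7
  byte[11]=0x51 cont=0 payload=0x51=81: acc |= 81<<7 -> acc=10410 shift=14 [end]
Varint 5: bytes[10:12] = AA 51 -> value 10410 (2 byte(s))
  byte[12]=0xE2 cont=1 payload=0x62=98: acc |= 98<<0 -> acc=98 shift=7
  byte[13]=0x9B cont=1 payload=0x1B=27: acc |= 27<<7 -> acc=3554 shift=14
  byte[14]=0x10 cont=0 payload=0x10=16: acc |= 16<<14 -> acc=265698 shift=21 [end]
Varint 6: bytes[12:15] = E2 9B 10 -> value 265698 (3 byte(s))
  byte[15]=0xC7 cont=1 payload=0x47=71: acc |= 71<<0 -> acc=71 shift=7
  byte[16]=0xFF cont=1 payload=0x7F=127: acc |= 127<<7 -> acc=16327 shift=14
  byte[17]=0x06 cont=0 payload=0x06=6: acc |= 6<<14 -> acc=114631 shift=21 [end]
Varint 7: bytes[15:18] = C7 FF 06 -> value 114631 (3 byte(s))

Answer: 7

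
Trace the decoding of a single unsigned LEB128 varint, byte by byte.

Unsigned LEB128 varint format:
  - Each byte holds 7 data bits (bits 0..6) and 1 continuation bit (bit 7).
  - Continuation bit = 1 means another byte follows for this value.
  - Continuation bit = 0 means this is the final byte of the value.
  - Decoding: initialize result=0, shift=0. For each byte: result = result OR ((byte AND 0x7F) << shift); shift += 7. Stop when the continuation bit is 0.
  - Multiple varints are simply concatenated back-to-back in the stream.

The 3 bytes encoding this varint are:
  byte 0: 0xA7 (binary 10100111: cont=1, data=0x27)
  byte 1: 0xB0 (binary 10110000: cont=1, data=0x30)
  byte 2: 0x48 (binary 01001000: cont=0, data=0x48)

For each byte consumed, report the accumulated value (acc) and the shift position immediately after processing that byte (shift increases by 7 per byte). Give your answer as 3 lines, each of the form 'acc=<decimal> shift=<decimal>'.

Answer: acc=39 shift=7
acc=6183 shift=14
acc=1185831 shift=21

Derivation:
byte 0=0xA7: payload=0x27=39, contrib = 39<<0 = 39; acc -> 39, shift -> 7
byte 1=0xB0: payload=0x30=48, contrib = 48<<7 = 6144; acc -> 6183, shift -> 14
byte 2=0x48: payload=0x48=72, contrib = 72<<14 = 1179648; acc -> 1185831, shift -> 21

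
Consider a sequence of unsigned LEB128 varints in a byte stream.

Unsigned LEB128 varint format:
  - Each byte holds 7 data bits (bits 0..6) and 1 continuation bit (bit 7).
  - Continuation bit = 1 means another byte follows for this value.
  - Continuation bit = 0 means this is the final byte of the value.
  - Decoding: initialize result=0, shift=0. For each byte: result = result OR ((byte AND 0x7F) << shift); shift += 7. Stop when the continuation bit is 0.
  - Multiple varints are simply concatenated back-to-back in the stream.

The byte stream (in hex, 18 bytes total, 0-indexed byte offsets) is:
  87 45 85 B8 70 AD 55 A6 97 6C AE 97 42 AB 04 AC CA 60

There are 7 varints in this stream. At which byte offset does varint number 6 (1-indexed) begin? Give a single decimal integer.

Answer: 13

Derivation:
  byte[0]=0x87 cont=1 payload=0x07=7: acc |= 7<<0 -> acc=7 shift=7
  byte[1]=0x45 cont=0 payload=0x45=69: acc |= 69<<7 -> acc=8839 shift=14 [end]
Varint 1: bytes[0:2] = 87 45 -> value 8839 (2 byte(s))
  byte[2]=0x85 cont=1 payload=0x05=5: acc |= 5<<0 -> acc=5 shift=7
  byte[3]=0xB8 cont=1 payload=0x38=56: acc |= 56<<7 -> acc=7173 shift=14
  byte[4]=0x70 cont=0 payload=0x70=112: acc |= 112<<14 -> acc=1842181 shift=21 [end]
Varint 2: bytes[2:5] = 85 B8 70 -> value 1842181 (3 byte(s))
  byte[5]=0xAD cont=1 payload=0x2D=45: acc |= 45<<0 -> acc=45 shift=7
  byte[6]=0x55 cont=0 payload=0x55=85: acc |= 85<<7 -> acc=10925 shift=14 [end]
Varint 3: bytes[5:7] = AD 55 -> value 10925 (2 byte(s))
  byte[7]=0xA6 cont=1 payload=0x26=38: acc |= 38<<0 -> acc=38 shift=7
  byte[8]=0x97 cont=1 payload=0x17=23: acc |= 23<<7 -> acc=2982 shift=14
  byte[9]=0x6C cont=0 payload=0x6C=108: acc |= 108<<14 -> acc=1772454 shift=21 [end]
Varint 4: bytes[7:10] = A6 97 6C -> value 1772454 (3 byte(s))
  byte[10]=0xAE cont=1 payload=0x2E=46: acc |= 46<<0 -> acc=46 shift=7
  byte[11]=0x97 cont=1 payload=0x17=23: acc |= 23<<7 -> acc=2990 shift=14
  byte[12]=0x42 cont=0 payload=0x42=66: acc |= 66<<14 -> acc=1084334 shift=21 [end]
Varint 5: bytes[10:13] = AE 97 42 -> value 1084334 (3 byte(s))
  byte[13]=0xAB cont=1 payload=0x2B=43: acc |= 43<<0 -> acc=43 shift=7
  byte[14]=0x04 cont=0 payload=0x04=4: acc |= 4<<7 -> acc=555 shift=14 [end]
Varint 6: bytes[13:15] = AB 04 -> value 555 (2 byte(s))
  byte[15]=0xAC cont=1 payload=0x2C=44: acc |= 44<<0 -> acc=44 shift=7
  byte[16]=0xCA cont=1 payload=0x4A=74: acc |= 74<<7 -> acc=9516 shift=14
  byte[17]=0x60 cont=0 payload=0x60=96: acc |= 96<<14 -> acc=1582380 shift=21 [end]
Varint 7: bytes[15:18] = AC CA 60 -> value 1582380 (3 byte(s))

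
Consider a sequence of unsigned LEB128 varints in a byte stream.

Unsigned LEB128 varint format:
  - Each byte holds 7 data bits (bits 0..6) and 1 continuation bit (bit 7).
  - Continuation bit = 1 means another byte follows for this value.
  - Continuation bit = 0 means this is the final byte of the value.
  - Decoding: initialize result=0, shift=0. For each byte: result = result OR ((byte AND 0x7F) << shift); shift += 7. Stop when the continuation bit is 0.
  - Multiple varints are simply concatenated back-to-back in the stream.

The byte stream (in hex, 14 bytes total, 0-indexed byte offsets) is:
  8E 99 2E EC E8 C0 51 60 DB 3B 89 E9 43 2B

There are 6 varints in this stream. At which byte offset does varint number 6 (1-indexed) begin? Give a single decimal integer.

Answer: 13

Derivation:
  byte[0]=0x8E cont=1 payload=0x0E=14: acc |= 14<<0 -> acc=14 shift=7
  byte[1]=0x99 cont=1 payload=0x19=25: acc |= 25<<7 -> acc=3214 shift=14
  byte[2]=0x2E cont=0 payload=0x2E=46: acc |= 46<<14 -> acc=756878 shift=21 [end]
Varint 1: bytes[0:3] = 8E 99 2E -> value 756878 (3 byte(s))
  byte[3]=0xEC cont=1 payload=0x6C=108: acc |= 108<<0 -> acc=108 shift=7
  byte[4]=0xE8 cont=1 payload=0x68=104: acc |= 104<<7 -> acc=13420 shift=14
  byte[5]=0xC0 cont=1 payload=0x40=64: acc |= 64<<14 -> acc=1061996 shift=21
  byte[6]=0x51 cont=0 payload=0x51=81: acc |= 81<<21 -> acc=170931308 shift=28 [end]
Varint 2: bytes[3:7] = EC E8 C0 51 -> value 170931308 (4 byte(s))
  byte[7]=0x60 cont=0 payload=0x60=96: acc |= 96<<0 -> acc=96 shift=7 [end]
Varint 3: bytes[7:8] = 60 -> value 96 (1 byte(s))
  byte[8]=0xDB cont=1 payload=0x5B=91: acc |= 91<<0 -> acc=91 shift=7
  byte[9]=0x3B cont=0 payload=0x3B=59: acc |= 59<<7 -> acc=7643 shift=14 [end]
Varint 4: bytes[8:10] = DB 3B -> value 7643 (2 byte(s))
  byte[10]=0x89 cont=1 payload=0x09=9: acc |= 9<<0 -> acc=9 shift=7
  byte[11]=0xE9 cont=1 payload=0x69=105: acc |= 105<<7 -> acc=13449 shift=14
  byte[12]=0x43 cont=0 payload=0x43=67: acc |= 67<<14 -> acc=1111177 shift=21 [end]
Varint 5: bytes[10:13] = 89 E9 43 -> value 1111177 (3 byte(s))
  byte[13]=0x2B cont=0 payload=0x2B=43: acc |= 43<<0 -> acc=43 shift=7 [end]
Varint 6: bytes[13:14] = 2B -> value 43 (1 byte(s))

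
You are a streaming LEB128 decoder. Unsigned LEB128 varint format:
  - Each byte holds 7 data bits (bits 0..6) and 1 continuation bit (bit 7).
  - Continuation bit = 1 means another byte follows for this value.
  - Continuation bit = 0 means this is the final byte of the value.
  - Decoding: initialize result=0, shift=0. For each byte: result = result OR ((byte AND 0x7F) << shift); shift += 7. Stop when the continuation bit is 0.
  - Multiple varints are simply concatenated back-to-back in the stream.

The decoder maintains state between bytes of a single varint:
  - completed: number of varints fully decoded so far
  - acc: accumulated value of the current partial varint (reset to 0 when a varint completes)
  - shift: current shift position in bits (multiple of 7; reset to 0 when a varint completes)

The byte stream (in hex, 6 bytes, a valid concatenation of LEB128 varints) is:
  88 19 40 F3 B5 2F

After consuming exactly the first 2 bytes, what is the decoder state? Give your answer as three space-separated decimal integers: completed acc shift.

Answer: 1 0 0

Derivation:
byte[0]=0x88 cont=1 payload=0x08: acc |= 8<<0 -> completed=0 acc=8 shift=7
byte[1]=0x19 cont=0 payload=0x19: varint #1 complete (value=3208); reset -> completed=1 acc=0 shift=0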